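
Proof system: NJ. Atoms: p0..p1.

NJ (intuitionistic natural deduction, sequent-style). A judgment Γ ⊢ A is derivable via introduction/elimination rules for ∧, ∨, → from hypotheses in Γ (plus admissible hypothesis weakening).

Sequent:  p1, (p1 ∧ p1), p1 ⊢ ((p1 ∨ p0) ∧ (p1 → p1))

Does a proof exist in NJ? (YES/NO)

Derivation trace:
[Wk] p1, (p1 ∧ p1), p1 ⊢ ((p1 ∨ p0) ∧ (p1 → p1))
  [∧I] p1, (p1 ∧ p1) ⊢ ((p1 ∨ p0) ∧ (p1 → p1))
    [Wk] p1, (p1 ∧ p1) ⊢ (p1 ∨ p0)
      [∨I₁] p1 ⊢ (p1 ∨ p0)
        [Ax] p1 ⊢ p1
    [→I]  ⊢ (p1 → p1)
      [Ax] p1 ⊢ p1

Result: YES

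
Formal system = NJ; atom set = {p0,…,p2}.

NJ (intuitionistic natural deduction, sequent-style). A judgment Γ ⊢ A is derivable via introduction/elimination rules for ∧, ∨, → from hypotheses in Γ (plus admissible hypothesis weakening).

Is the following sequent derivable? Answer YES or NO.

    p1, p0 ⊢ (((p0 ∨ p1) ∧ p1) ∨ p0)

Derivation trace:
[∨I₁] p1, p0 ⊢ (((p0 ∨ p1) ∧ p1) ∨ p0)
  [∧I] p1, p0 ⊢ ((p0 ∨ p1) ∧ p1)
    [∨I₁] p0 ⊢ (p0 ∨ p1)
      [Ax] p0 ⊢ p0
    [Ax] p1 ⊢ p1

Result: YES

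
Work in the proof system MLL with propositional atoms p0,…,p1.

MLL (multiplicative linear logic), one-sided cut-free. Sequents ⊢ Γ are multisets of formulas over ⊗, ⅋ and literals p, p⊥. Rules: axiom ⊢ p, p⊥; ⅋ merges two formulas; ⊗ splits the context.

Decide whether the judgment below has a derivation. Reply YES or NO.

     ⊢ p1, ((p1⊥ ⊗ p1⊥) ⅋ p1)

Proof tree:
[⅋]  ⊢ p1, ((p1⊥ ⊗ p1⊥) ⅋ p1)
  [⊗]  ⊢ p1, p1, (p1⊥ ⊗ p1⊥)
    [Ax]  ⊢ p1, p1⊥
    [Ax]  ⊢ p1, p1⊥

Result: YES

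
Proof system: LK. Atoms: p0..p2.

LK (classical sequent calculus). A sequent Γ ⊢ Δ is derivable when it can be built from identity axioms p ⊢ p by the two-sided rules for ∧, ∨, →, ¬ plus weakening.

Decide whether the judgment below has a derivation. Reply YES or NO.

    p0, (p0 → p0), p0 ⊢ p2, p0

Derivation trace:
[WL] p0, (p0 → p0), p0 ⊢ p2, p0
  [→L] p0, (p0 → p0) ⊢ p2, p0
    [Ax] p0 ⊢ p0
    [WR] p0 ⊢ p0, p2
      [Ax] p0 ⊢ p0

Result: YES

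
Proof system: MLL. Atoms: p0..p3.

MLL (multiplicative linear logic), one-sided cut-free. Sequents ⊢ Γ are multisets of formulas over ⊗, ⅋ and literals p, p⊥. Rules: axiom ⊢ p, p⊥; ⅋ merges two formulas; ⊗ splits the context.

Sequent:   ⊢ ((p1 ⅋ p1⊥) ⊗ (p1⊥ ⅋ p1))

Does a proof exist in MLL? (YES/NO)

Derivation (root first):
[⊗]  ⊢ ((p1 ⅋ p1⊥) ⊗ (p1⊥ ⅋ p1))
  [⅋]  ⊢ (p1 ⅋ p1⊥)
    [Ax]  ⊢ p1, p1⊥
  [⅋]  ⊢ (p1⊥ ⅋ p1)
    [Ax]  ⊢ p1, p1⊥

Result: YES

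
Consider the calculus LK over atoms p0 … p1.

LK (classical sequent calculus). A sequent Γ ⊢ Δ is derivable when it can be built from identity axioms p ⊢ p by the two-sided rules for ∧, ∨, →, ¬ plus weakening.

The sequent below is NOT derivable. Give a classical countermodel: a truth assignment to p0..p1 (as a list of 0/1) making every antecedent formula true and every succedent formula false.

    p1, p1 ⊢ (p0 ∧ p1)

Truth-table refutation:
  v=00: Γ:[p1=F, p1=F] Δ:[(p0 ∧ p1)=F] refutes=False
  v=01: Γ:[p1=T, p1=T] Δ:[(p0 ∧ p1)=F] refutes=True  ← countermodel

Result: [0, 1]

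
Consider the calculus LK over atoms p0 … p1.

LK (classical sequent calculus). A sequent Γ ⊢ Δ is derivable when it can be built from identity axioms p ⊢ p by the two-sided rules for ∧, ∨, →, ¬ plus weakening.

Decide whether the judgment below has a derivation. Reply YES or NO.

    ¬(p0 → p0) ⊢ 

Proof tree:
[¬L] ¬(p0 → p0) ⊢ 
  [→R]  ⊢ (p0 → p0)
    [Ax] p0 ⊢ p0

Result: YES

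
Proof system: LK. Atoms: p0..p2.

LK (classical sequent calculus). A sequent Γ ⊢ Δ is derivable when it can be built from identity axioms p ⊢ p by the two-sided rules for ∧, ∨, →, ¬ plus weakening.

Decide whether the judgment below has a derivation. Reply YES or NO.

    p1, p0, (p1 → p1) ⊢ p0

Derivation trace:
[→L] p1, p0, (p1 → p1) ⊢ p0
  [Ax] p1 ⊢ p1
  [WL] p0, p1 ⊢ p0, p0
    [WR] p0 ⊢ p0, p0
      [Ax] p0 ⊢ p0

Result: YES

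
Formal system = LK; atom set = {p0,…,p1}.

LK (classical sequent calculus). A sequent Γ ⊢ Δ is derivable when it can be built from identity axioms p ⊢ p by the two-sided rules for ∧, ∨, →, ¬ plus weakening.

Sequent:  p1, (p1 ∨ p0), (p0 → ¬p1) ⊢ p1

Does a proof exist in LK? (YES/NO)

Derivation trace:
[→L] p1, (p1 ∨ p0), (p0 → ¬p1) ⊢ p1
  [∨L] (p1 ∨ p0) ⊢ p1, p0
    [Ax] p1 ⊢ p1
    [Ax] p0 ⊢ p0
  [¬L] p1, ¬p1 ⊢ p1
    [WR] p1 ⊢ p1, p1
      [Ax] p1 ⊢ p1

Result: YES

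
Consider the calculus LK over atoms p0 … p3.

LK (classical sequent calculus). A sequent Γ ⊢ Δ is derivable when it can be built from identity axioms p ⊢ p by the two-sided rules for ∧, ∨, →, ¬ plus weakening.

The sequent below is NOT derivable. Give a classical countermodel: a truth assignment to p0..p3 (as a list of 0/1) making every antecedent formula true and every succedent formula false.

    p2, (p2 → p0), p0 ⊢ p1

Truth-table refutation:
  v=0000: Γ:[p2=F, (p2 → p0)=T, p0=F] Δ:[p1=F] refutes=False
  v=0001: Γ:[p2=F, (p2 → p0)=T, p0=F] Δ:[p1=F] refutes=False
  v=0010: Γ:[p2=T, (p2 → p0)=F, p0=F] Δ:[p1=F] refutes=False
  v=0011: Γ:[p2=T, (p2 → p0)=F, p0=F] Δ:[p1=F] refutes=False
  v=0100: Γ:[p2=F, (p2 → p0)=T, p0=F] Δ:[p1=T] refutes=False
  v=0101: Γ:[p2=F, (p2 → p0)=T, p0=F] Δ:[p1=T] refutes=False
  v=0110: Γ:[p2=T, (p2 → p0)=F, p0=F] Δ:[p1=T] refutes=False
  v=0111: Γ:[p2=T, (p2 → p0)=F, p0=F] Δ:[p1=T] refutes=False
  v=1000: Γ:[p2=F, (p2 → p0)=T, p0=T] Δ:[p1=F] refutes=False
  v=1001: Γ:[p2=F, (p2 → p0)=T, p0=T] Δ:[p1=F] refutes=False
  v=1010: Γ:[p2=T, (p2 → p0)=T, p0=T] Δ:[p1=F] refutes=True  ← countermodel

Result: [1, 0, 1, 0]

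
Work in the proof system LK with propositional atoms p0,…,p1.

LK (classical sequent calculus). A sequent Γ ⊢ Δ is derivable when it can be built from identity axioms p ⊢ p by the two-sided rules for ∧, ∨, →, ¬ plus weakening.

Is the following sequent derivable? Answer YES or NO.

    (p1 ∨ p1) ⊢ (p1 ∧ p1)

Proof tree:
[∨L] (p1 ∨ p1) ⊢ (p1 ∧ p1)
  [∧R] p1 ⊢ (p1 ∧ p1)
    [Ax] p1 ⊢ p1
    [Ax] p1 ⊢ p1
  [∧R] p1 ⊢ (p1 ∧ p1)
    [Ax] p1 ⊢ p1
    [Ax] p1 ⊢ p1

Result: YES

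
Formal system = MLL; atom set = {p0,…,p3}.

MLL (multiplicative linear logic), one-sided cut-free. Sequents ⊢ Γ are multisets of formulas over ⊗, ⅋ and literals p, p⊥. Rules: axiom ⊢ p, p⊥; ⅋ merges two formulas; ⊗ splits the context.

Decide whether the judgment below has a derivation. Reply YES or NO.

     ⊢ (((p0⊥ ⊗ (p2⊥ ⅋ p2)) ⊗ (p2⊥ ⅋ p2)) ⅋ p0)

Derivation (root first):
[⅋]  ⊢ (((p0⊥ ⊗ (p2⊥ ⅋ p2)) ⊗ (p2⊥ ⅋ p2)) ⅋ p0)
  [⊗]  ⊢ p0, ((p0⊥ ⊗ (p2⊥ ⅋ p2)) ⊗ (p2⊥ ⅋ p2))
    [⊗]  ⊢ p0, (p0⊥ ⊗ (p2⊥ ⅋ p2))
      [Ax]  ⊢ p0, p0⊥
      [⅋]  ⊢ (p2⊥ ⅋ p2)
        [Ax]  ⊢ p2, p2⊥
    [⅋]  ⊢ (p2⊥ ⅋ p2)
      [Ax]  ⊢ p2, p2⊥

Result: YES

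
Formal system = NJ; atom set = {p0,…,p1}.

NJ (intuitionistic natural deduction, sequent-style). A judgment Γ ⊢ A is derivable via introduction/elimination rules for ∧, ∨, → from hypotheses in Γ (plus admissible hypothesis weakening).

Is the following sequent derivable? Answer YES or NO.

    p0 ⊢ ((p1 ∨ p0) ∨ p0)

Derivation trace:
[∨I₁] p0 ⊢ ((p1 ∨ p0) ∨ p0)
  [∨I₂] p0 ⊢ (p1 ∨ p0)
    [Ax] p0 ⊢ p0

Result: YES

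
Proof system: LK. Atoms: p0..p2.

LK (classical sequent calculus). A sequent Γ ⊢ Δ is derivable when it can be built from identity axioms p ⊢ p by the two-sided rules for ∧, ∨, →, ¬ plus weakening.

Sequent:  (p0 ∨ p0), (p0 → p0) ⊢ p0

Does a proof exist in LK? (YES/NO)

Proof tree:
[→L] (p0 ∨ p0), (p0 → p0) ⊢ p0
  [∨L] (p0 ∨ p0) ⊢ p0
    [Ax] p0 ⊢ p0
    [Ax] p0 ⊢ p0
  [Ax] p0 ⊢ p0

Result: YES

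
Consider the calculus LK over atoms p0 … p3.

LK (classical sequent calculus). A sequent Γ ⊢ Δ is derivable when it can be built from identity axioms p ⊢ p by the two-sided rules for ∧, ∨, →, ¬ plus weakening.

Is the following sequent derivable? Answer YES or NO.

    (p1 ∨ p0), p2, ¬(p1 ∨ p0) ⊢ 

Derivation trace:
[¬L] (p1 ∨ p0), p2, ¬(p1 ∨ p0) ⊢ 
  [WL] (p1 ∨ p0), p2 ⊢ (p1 ∨ p0)
    [∨R] (p1 ∨ p0) ⊢ (p1 ∨ p0)
      [∨L] (p1 ∨ p0) ⊢ p1, p0
        [Ax] p1 ⊢ p1
        [Ax] p0 ⊢ p0

Result: YES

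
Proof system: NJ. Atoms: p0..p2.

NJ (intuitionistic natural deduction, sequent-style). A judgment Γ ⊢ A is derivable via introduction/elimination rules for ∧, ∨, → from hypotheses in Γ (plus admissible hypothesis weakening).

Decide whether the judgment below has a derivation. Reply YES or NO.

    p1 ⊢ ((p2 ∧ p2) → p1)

Derivation (root first):
[→I] p1 ⊢ ((p2 ∧ p2) → p1)
  [Wk] p1, (p2 ∧ p2) ⊢ p1
    [Ax] p1 ⊢ p1

Result: YES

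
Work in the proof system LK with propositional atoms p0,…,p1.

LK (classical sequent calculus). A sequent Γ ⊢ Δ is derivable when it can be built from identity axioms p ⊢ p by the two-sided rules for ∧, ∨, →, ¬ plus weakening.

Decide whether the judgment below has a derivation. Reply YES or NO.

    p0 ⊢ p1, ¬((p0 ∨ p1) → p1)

Derivation (root first):
[¬R] p0 ⊢ p1, ¬((p0 ∨ p1) → p1)
  [→L] p0, ((p0 ∨ p1) → p1) ⊢ p1
    [∨R] p0 ⊢ (p0 ∨ p1)
      [WR] p0 ⊢ p0, p1
        [Ax] p0 ⊢ p0
    [WR] p1 ⊢ p1, p1
      [Ax] p1 ⊢ p1

Result: YES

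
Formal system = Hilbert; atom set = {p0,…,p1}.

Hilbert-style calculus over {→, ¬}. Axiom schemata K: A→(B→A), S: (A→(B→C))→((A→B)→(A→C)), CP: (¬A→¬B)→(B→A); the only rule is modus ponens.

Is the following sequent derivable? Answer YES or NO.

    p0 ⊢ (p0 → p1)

Enumerate valuations to refute Γ ⊢ Δ:
  v=00: Γ:[p0=F] Δ:[(p0 → p1)=T] refutes=False
  v=01: Γ:[p0=F] Δ:[(p0 → p1)=T] refutes=False
  v=10: Γ:[p0=T] Δ:[(p0 → p1)=F] refutes=True  ← countermodel

Result: NO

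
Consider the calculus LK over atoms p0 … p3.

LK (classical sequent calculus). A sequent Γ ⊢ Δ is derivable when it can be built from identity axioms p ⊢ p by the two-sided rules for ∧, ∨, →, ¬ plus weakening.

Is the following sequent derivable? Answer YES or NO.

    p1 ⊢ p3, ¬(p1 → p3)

Derivation (root first):
[¬R] p1 ⊢ p3, ¬(p1 → p3)
  [→L] p1, (p1 → p3) ⊢ p3
    [Ax] p1 ⊢ p1
    [Ax] p3 ⊢ p3

Result: YES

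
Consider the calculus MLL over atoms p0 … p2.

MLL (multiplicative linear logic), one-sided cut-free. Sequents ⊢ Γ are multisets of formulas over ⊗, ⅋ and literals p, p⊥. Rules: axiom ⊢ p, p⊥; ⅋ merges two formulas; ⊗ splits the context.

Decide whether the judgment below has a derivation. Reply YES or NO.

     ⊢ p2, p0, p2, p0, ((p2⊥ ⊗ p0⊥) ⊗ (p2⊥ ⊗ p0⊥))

Proof tree:
[⊗]  ⊢ p2, p0, p2, p0, ((p2⊥ ⊗ p0⊥) ⊗ (p2⊥ ⊗ p0⊥))
  [⊗]  ⊢ p2, p0, (p2⊥ ⊗ p0⊥)
    [Ax]  ⊢ p2, p2⊥
    [Ax]  ⊢ p0, p0⊥
  [⊗]  ⊢ p2, p0, (p2⊥ ⊗ p0⊥)
    [Ax]  ⊢ p2, p2⊥
    [Ax]  ⊢ p0, p0⊥

Result: YES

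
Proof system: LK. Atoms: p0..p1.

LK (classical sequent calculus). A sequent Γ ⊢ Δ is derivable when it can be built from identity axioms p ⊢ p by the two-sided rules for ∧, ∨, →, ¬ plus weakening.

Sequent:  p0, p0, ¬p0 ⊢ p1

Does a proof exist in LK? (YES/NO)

Derivation trace:
[¬L] p0, p0, ¬p0 ⊢ p1
  [WR] p0, p0 ⊢ p0, p1
    [WL] p0, p0 ⊢ p0
      [Ax] p0 ⊢ p0

Result: YES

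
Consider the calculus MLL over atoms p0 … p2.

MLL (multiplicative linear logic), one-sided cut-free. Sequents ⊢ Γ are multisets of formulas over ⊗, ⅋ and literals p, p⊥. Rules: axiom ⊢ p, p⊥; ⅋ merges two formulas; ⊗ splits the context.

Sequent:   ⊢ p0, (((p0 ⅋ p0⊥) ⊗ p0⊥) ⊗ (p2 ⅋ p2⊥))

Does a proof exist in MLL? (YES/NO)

Derivation trace:
[⊗]  ⊢ p0, (((p0 ⅋ p0⊥) ⊗ p0⊥) ⊗ (p2 ⅋ p2⊥))
  [⊗]  ⊢ p0, ((p0 ⅋ p0⊥) ⊗ p0⊥)
    [⅋]  ⊢ (p0 ⅋ p0⊥)
      [Ax]  ⊢ p0, p0⊥
    [Ax]  ⊢ p0, p0⊥
  [⅋]  ⊢ (p2 ⅋ p2⊥)
    [Ax]  ⊢ p2, p2⊥

Result: YES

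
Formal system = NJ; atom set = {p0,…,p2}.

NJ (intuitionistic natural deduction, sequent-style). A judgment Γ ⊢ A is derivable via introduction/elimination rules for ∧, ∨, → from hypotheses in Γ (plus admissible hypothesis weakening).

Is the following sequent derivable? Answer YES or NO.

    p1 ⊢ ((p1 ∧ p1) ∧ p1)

Proof tree:
[∧I] p1 ⊢ ((p1 ∧ p1) ∧ p1)
  [∧I] p1 ⊢ (p1 ∧ p1)
    [Ax] p1 ⊢ p1
    [Ax] p1 ⊢ p1
  [Ax] p1 ⊢ p1

Result: YES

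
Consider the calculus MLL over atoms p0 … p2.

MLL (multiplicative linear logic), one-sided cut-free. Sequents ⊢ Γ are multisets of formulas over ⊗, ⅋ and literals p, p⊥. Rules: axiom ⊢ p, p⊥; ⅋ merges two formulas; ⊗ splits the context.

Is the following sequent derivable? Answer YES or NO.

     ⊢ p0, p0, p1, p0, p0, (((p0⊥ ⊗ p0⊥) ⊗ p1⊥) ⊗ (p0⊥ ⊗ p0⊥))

Proof tree:
[⊗]  ⊢ p0, p0, p1, p0, p0, (((p0⊥ ⊗ p0⊥) ⊗ p1⊥) ⊗ (p0⊥ ⊗ p0⊥))
  [⊗]  ⊢ p0, p0, p1, ((p0⊥ ⊗ p0⊥) ⊗ p1⊥)
    [⊗]  ⊢ p0, p0, (p0⊥ ⊗ p0⊥)
      [Ax]  ⊢ p0, p0⊥
      [Ax]  ⊢ p0, p0⊥
    [Ax]  ⊢ p1, p1⊥
  [⊗]  ⊢ p0, p0, (p0⊥ ⊗ p0⊥)
    [Ax]  ⊢ p0, p0⊥
    [Ax]  ⊢ p0, p0⊥

Result: YES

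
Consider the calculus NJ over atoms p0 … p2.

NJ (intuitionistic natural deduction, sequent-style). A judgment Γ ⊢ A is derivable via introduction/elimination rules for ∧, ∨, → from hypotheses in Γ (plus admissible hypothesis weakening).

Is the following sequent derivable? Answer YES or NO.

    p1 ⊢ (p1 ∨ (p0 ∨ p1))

Proof tree:
[∨I₂] p1 ⊢ (p1 ∨ (p0 ∨ p1))
  [∨I₂] p1 ⊢ (p0 ∨ p1)
    [Ax] p1 ⊢ p1

Result: YES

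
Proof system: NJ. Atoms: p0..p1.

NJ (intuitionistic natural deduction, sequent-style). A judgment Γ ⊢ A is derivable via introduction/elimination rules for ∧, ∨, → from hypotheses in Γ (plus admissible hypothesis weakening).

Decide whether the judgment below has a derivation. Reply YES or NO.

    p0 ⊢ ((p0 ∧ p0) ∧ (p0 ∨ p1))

Derivation (root first):
[∧I] p0 ⊢ ((p0 ∧ p0) ∧ (p0 ∨ p1))
  [∧I] p0 ⊢ (p0 ∧ p0)
    [Ax] p0 ⊢ p0
    [Ax] p0 ⊢ p0
  [∨I₁] p0 ⊢ (p0 ∨ p1)
    [Ax] p0 ⊢ p0

Result: YES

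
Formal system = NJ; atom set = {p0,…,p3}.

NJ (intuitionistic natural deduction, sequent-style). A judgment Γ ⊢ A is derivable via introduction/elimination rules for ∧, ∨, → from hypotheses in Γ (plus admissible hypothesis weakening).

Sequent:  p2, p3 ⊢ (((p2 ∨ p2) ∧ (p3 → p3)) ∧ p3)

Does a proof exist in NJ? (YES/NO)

Derivation (root first):
[∧I] p2, p3 ⊢ (((p2 ∨ p2) ∧ (p3 → p3)) ∧ p3)
  [∧I] p2 ⊢ ((p2 ∨ p2) ∧ (p3 → p3))
    [∨I₁] p2 ⊢ (p2 ∨ p2)
      [Ax] p2 ⊢ p2
    [→I]  ⊢ (p3 → p3)
      [Ax] p3 ⊢ p3
  [Ax] p3 ⊢ p3

Result: YES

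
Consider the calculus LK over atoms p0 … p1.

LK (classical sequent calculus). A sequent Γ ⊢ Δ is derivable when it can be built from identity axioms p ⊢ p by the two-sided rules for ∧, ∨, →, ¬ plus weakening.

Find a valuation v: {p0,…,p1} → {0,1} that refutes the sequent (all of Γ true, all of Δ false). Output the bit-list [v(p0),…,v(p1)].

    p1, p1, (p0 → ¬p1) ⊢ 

Enumerate valuations to refute Γ ⊢ Δ:
  v=00: Γ:[p1=F, p1=F, (p0 → ¬p1)=T] Δ:[] refutes=False
  v=01: Γ:[p1=T, p1=T, (p0 → ¬p1)=T] Δ:[] refutes=True  ← countermodel

Result: [0, 1]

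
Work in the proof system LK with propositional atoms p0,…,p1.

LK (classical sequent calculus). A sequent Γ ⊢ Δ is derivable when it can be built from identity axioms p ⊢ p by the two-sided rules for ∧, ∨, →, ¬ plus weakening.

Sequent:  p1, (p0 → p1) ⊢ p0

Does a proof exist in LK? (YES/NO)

Enumerate valuations to refute Γ ⊢ Δ:
  v=00: Γ:[p1=F, (p0 → p1)=T] Δ:[p0=F] refutes=False
  v=01: Γ:[p1=T, (p0 → p1)=T] Δ:[p0=F] refutes=True  ← countermodel

Result: NO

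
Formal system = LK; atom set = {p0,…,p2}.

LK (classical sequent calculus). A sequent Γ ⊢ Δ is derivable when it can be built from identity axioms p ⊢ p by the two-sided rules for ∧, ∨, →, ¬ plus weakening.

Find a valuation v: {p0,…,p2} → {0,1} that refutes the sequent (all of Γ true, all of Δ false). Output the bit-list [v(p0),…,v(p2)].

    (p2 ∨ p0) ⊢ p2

Enumerate valuations to refute Γ ⊢ Δ:
  v=000: Γ:[(p2 ∨ p0)=F] Δ:[p2=F] refutes=False
  v=001: Γ:[(p2 ∨ p0)=T] Δ:[p2=T] refutes=False
  v=010: Γ:[(p2 ∨ p0)=F] Δ:[p2=F] refutes=False
  v=011: Γ:[(p2 ∨ p0)=T] Δ:[p2=T] refutes=False
  v=100: Γ:[(p2 ∨ p0)=T] Δ:[p2=F] refutes=True  ← countermodel

Result: [1, 0, 0]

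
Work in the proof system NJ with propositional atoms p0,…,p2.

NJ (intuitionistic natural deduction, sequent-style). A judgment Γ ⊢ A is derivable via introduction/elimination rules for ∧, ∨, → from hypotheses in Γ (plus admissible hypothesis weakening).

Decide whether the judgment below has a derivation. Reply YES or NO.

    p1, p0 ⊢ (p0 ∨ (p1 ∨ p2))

Derivation (root first):
[Wk] p1, p0 ⊢ (p0 ∨ (p1 ∨ p2))
  [∨I₂] p1 ⊢ (p0 ∨ (p1 ∨ p2))
    [∨I₁] p1 ⊢ (p1 ∨ p2)
      [Ax] p1 ⊢ p1

Result: YES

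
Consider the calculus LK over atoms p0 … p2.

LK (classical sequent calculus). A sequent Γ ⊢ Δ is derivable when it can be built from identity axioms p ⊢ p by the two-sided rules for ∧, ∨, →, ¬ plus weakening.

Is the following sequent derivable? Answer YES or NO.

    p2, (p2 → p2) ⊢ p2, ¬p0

Derivation trace:
[→L] p2, (p2 → p2) ⊢ p2, ¬p0
  [Ax] p2 ⊢ p2
  [¬R] p2 ⊢ p2, ¬p0
    [WL] p2, p0 ⊢ p2
      [Ax] p2 ⊢ p2

Result: YES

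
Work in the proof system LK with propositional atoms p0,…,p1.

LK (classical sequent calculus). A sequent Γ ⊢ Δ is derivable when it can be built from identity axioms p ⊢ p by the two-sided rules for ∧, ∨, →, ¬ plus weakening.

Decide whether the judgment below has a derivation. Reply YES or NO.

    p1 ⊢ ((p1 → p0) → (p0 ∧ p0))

Derivation trace:
[→R] p1 ⊢ ((p1 → p0) → (p0 ∧ p0))
  [→L] p1, (p1 → p0) ⊢ (p0 ∧ p0)
    [Ax] p1 ⊢ p1
    [∧R] p0 ⊢ (p0 ∧ p0)
      [Ax] p0 ⊢ p0
      [Ax] p0 ⊢ p0

Result: YES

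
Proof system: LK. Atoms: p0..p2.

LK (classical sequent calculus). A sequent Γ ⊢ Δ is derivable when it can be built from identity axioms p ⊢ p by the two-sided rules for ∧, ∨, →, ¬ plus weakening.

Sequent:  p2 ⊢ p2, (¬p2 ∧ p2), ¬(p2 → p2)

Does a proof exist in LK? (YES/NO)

Derivation (root first):
[¬R] p2 ⊢ p2, (¬p2 ∧ p2), ¬(p2 → p2)
  [∧R] (p2 → p2), p2 ⊢ p2, (¬p2 ∧ p2)
    [¬R] (p2 → p2) ⊢ p2, ¬p2
      [→L] p2, (p2 → p2) ⊢ p2
        [Ax] p2 ⊢ p2
        [Ax] p2 ⊢ p2
    [Ax] p2 ⊢ p2

Result: YES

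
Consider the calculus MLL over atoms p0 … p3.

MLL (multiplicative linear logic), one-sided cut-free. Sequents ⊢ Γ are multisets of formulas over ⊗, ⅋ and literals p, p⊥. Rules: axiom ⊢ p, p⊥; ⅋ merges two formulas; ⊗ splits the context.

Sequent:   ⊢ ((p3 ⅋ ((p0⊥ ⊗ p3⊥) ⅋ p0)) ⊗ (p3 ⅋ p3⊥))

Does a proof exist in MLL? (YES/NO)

Proof tree:
[⊗]  ⊢ ((p3 ⅋ ((p0⊥ ⊗ p3⊥) ⅋ p0)) ⊗ (p3 ⅋ p3⊥))
  [⅋]  ⊢ (p3 ⅋ ((p0⊥ ⊗ p3⊥) ⅋ p0))
    [⅋]  ⊢ p3, ((p0⊥ ⊗ p3⊥) ⅋ p0)
      [⊗]  ⊢ p0, p3, (p0⊥ ⊗ p3⊥)
        [Ax]  ⊢ p0, p0⊥
        [Ax]  ⊢ p3, p3⊥
  [⅋]  ⊢ (p3 ⅋ p3⊥)
    [Ax]  ⊢ p3, p3⊥

Result: YES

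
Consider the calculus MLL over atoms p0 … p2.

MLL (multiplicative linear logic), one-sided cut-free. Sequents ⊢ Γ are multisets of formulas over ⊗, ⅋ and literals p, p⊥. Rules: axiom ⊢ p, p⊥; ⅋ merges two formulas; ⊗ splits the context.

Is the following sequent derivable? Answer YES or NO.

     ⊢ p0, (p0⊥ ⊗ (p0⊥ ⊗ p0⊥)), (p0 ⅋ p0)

Derivation trace:
[⅋]  ⊢ p0, (p0⊥ ⊗ (p0⊥ ⊗ p0⊥)), (p0 ⅋ p0)
  [⊗]  ⊢ p0, p0, p0, (p0⊥ ⊗ (p0⊥ ⊗ p0⊥))
    [Ax]  ⊢ p0, p0⊥
    [⊗]  ⊢ p0, p0, (p0⊥ ⊗ p0⊥)
      [Ax]  ⊢ p0, p0⊥
      [Ax]  ⊢ p0, p0⊥

Result: YES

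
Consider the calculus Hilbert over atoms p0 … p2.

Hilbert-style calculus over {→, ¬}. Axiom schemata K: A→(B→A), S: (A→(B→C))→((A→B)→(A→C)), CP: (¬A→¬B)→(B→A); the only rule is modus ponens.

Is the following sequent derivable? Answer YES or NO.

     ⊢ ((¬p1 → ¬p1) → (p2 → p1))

Truth-table refutation:
  v=000: Γ:[] Δ:[((¬p1 → ¬p1) → (p2 → p1))=T] refutes=False
  v=001: Γ:[] Δ:[((¬p1 → ¬p1) → (p2 → p1))=F] refutes=True  ← countermodel

Result: NO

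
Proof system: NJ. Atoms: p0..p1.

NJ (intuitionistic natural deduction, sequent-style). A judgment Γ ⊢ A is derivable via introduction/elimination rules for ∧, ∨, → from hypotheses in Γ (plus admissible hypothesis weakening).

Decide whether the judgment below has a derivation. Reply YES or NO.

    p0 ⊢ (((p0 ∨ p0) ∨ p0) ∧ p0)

Proof tree:
[∧I] p0 ⊢ (((p0 ∨ p0) ∨ p0) ∧ p0)
  [∨I₁] p0 ⊢ ((p0 ∨ p0) ∨ p0)
    [∨I₂] p0 ⊢ (p0 ∨ p0)
      [Ax] p0 ⊢ p0
  [Ax] p0 ⊢ p0

Result: YES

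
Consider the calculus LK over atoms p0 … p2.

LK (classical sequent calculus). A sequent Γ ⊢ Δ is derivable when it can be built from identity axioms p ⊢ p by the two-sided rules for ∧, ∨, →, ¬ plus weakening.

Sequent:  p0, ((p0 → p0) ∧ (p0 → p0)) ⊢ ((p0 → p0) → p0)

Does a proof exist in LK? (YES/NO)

Derivation trace:
[∧L] p0, ((p0 → p0) ∧ (p0 → p0)) ⊢ ((p0 → p0) → p0)
  [→L] (p0 → p0), p0, (p0 → p0) ⊢ ((p0 → p0) → p0)
    [→L] p0, (p0 → p0) ⊢ p0
      [Ax] p0 ⊢ p0
      [Ax] p0 ⊢ p0
    [→R] p0 ⊢ ((p0 → p0) → p0)
      [→L] p0, (p0 → p0) ⊢ p0
        [Ax] p0 ⊢ p0
        [Ax] p0 ⊢ p0

Result: YES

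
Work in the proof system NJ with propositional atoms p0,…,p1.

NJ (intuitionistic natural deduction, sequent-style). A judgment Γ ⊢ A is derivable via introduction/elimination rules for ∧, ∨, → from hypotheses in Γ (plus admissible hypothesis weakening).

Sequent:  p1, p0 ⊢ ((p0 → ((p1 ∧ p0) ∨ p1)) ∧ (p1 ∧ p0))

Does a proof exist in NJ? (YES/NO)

Derivation trace:
[∧I] p1, p0 ⊢ ((p0 → ((p1 ∧ p0) ∨ p1)) ∧ (p1 ∧ p0))
  [→I] p1 ⊢ (p0 → ((p1 ∧ p0) ∨ p1))
    [∨I₁] p1, p0 ⊢ ((p1 ∧ p0) ∨ p1)
      [∧I] p1, p0 ⊢ (p1 ∧ p0)
        [Ax] p1 ⊢ p1
        [Ax] p0 ⊢ p0
  [∧I] p1, p0 ⊢ (p1 ∧ p0)
    [Ax] p1 ⊢ p1
    [Ax] p0 ⊢ p0

Result: YES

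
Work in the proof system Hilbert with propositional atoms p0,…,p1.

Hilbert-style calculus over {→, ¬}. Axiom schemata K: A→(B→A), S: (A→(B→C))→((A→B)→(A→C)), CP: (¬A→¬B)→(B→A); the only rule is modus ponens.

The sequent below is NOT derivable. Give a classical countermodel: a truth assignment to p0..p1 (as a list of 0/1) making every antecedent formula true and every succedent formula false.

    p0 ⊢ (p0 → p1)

Search for a countermodel by truth-table:
  v=00: Γ:[p0=F] Δ:[(p0 → p1)=T] refutes=False
  v=01: Γ:[p0=F] Δ:[(p0 → p1)=T] refutes=False
  v=10: Γ:[p0=T] Δ:[(p0 → p1)=F] refutes=True  ← countermodel

Result: [1, 0]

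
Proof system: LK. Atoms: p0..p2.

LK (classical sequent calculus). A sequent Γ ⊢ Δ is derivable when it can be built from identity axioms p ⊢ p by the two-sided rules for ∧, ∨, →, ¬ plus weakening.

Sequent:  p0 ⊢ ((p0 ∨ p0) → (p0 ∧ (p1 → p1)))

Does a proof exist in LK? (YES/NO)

Proof tree:
[→R] p0 ⊢ ((p0 ∨ p0) → (p0 ∧ (p1 → p1)))
  [WL] (p0 ∨ p0), p0 ⊢ (p0 ∧ (p1 → p1))
    [∧R] (p0 ∨ p0) ⊢ (p0 ∧ (p1 → p1))
      [∨L] (p0 ∨ p0) ⊢ p0
        [Ax] p0 ⊢ p0
        [Ax] p0 ⊢ p0
      [→R]  ⊢ (p1 → p1)
        [Ax] p1 ⊢ p1

Result: YES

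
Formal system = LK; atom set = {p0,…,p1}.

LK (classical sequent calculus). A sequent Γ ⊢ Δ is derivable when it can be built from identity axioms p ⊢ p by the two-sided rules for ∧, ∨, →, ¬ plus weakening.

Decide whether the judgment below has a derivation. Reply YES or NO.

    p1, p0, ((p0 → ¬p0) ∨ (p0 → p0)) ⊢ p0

Derivation trace:
[∨L] p1, p0, ((p0 → ¬p0) ∨ (p0 → p0)) ⊢ p0
  [→L] p1, p0, (p0 → ¬p0) ⊢ p0
    [WL] p0, p1 ⊢ p0, p0
      [WR] p0 ⊢ p0, p0
        [Ax] p0 ⊢ p0
    [¬L] p0, ¬p0 ⊢ 
      [Ax] p0 ⊢ p0
  [→L] p0, (p0 → p0) ⊢ p0
    [Ax] p0 ⊢ p0
    [Ax] p0 ⊢ p0

Result: YES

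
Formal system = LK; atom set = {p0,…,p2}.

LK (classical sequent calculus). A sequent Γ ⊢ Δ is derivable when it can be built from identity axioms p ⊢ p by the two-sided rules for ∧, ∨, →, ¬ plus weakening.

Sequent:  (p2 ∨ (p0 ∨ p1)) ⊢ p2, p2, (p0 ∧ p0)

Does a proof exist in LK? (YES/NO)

Search for a countermodel by truth-table:
  v=000: Γ:[(p2 ∨ (p0 ∨ p1))=F] Δ:[p2=F, p2=F, (p0 ∧ p0)=F] refutes=False
  v=001: Γ:[(p2 ∨ (p0 ∨ p1))=T] Δ:[p2=T, p2=T, (p0 ∧ p0)=F] refutes=False
  v=010: Γ:[(p2 ∨ (p0 ∨ p1))=T] Δ:[p2=F, p2=F, (p0 ∧ p0)=F] refutes=True  ← countermodel

Result: NO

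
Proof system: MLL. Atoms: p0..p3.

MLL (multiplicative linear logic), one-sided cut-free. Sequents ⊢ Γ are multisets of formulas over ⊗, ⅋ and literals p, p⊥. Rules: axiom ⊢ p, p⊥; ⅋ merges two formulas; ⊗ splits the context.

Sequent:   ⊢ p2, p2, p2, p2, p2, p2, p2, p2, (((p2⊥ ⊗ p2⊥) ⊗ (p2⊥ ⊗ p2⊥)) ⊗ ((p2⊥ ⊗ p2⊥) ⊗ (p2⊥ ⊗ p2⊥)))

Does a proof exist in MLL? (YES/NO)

Proof tree:
[⊗]  ⊢ p2, p2, p2, p2, p2, p2, p2, p2, (((p2⊥ ⊗ p2⊥) ⊗ (p2⊥ ⊗ p2⊥)) ⊗ ((p2⊥ ⊗ p2⊥) ⊗ (p2⊥ ⊗ p2⊥)))
  [⊗]  ⊢ p2, p2, p2, p2, ((p2⊥ ⊗ p2⊥) ⊗ (p2⊥ ⊗ p2⊥))
    [⊗]  ⊢ p2, p2, (p2⊥ ⊗ p2⊥)
      [Ax]  ⊢ p2, p2⊥
      [Ax]  ⊢ p2, p2⊥
    [⊗]  ⊢ p2, p2, (p2⊥ ⊗ p2⊥)
      [Ax]  ⊢ p2, p2⊥
      [Ax]  ⊢ p2, p2⊥
  [⊗]  ⊢ p2, p2, p2, p2, ((p2⊥ ⊗ p2⊥) ⊗ (p2⊥ ⊗ p2⊥))
    [⊗]  ⊢ p2, p2, (p2⊥ ⊗ p2⊥)
      [Ax]  ⊢ p2, p2⊥
      [Ax]  ⊢ p2, p2⊥
    [⊗]  ⊢ p2, p2, (p2⊥ ⊗ p2⊥)
      [Ax]  ⊢ p2, p2⊥
      [Ax]  ⊢ p2, p2⊥

Result: YES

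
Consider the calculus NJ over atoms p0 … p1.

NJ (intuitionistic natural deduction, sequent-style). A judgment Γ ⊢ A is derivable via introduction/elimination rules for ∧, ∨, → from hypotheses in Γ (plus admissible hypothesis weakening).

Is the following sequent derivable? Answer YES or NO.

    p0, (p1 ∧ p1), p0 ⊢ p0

Derivation trace:
[Wk] p0, (p1 ∧ p1), p0 ⊢ p0
  [Wk] p0, (p1 ∧ p1) ⊢ p0
    [Ax] p0 ⊢ p0

Result: YES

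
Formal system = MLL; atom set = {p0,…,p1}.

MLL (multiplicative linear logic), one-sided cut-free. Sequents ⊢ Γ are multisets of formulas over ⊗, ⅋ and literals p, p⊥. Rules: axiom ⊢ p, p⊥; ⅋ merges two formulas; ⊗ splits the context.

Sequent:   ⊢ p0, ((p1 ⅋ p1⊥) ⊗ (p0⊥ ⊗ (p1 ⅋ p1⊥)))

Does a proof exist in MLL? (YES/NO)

Derivation (root first):
[⊗]  ⊢ p0, ((p1 ⅋ p1⊥) ⊗ (p0⊥ ⊗ (p1 ⅋ p1⊥)))
  [⅋]  ⊢ (p1 ⅋ p1⊥)
    [Ax]  ⊢ p1, p1⊥
  [⊗]  ⊢ p0, (p0⊥ ⊗ (p1 ⅋ p1⊥))
    [Ax]  ⊢ p0, p0⊥
    [⅋]  ⊢ (p1 ⅋ p1⊥)
      [Ax]  ⊢ p1, p1⊥

Result: YES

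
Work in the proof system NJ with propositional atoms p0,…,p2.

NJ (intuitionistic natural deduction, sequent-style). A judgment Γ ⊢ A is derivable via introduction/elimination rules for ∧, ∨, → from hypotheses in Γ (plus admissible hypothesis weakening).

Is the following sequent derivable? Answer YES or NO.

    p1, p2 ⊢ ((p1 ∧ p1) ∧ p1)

Derivation trace:
[∧I] p1, p2 ⊢ ((p1 ∧ p1) ∧ p1)
  [∧I] p1, p2 ⊢ (p1 ∧ p1)
    [Wk] p1, p2 ⊢ p1
      [Ax] p1 ⊢ p1
    [Wk] p1, p2 ⊢ p1
      [Ax] p1 ⊢ p1
  [Ax] p1 ⊢ p1

Result: YES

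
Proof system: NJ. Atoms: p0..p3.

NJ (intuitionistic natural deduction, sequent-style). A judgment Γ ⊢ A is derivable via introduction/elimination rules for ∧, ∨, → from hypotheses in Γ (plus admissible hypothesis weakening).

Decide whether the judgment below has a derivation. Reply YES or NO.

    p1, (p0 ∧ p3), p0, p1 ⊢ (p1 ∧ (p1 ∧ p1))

Derivation (root first):
[Wk] p1, (p0 ∧ p3), p0, p1 ⊢ (p1 ∧ (p1 ∧ p1))
  [∧I] p1, (p0 ∧ p3), p0 ⊢ (p1 ∧ (p1 ∧ p1))
    [Wk] p1, (p0 ∧ p3), p0 ⊢ p1
      [Wk] p1, (p0 ∧ p3) ⊢ p1
        [Ax] p1 ⊢ p1
    [∧I] p1 ⊢ (p1 ∧ p1)
      [Ax] p1 ⊢ p1
      [Ax] p1 ⊢ p1

Result: YES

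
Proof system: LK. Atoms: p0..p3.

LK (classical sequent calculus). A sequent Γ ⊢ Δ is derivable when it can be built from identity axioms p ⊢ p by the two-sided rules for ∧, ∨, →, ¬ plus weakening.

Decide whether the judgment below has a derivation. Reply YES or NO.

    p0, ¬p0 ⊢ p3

Proof tree:
[¬L] p0, ¬p0 ⊢ p3
  [WR] p0 ⊢ p0, p3
    [Ax] p0 ⊢ p0

Result: YES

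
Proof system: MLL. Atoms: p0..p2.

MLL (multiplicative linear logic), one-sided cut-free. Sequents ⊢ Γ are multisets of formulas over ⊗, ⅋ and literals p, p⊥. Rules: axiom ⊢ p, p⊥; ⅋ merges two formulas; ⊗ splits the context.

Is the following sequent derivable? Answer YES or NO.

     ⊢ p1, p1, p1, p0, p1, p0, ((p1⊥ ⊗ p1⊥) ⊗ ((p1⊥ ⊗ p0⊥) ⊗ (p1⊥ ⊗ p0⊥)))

Derivation (root first):
[⊗]  ⊢ p1, p1, p1, p0, p1, p0, ((p1⊥ ⊗ p1⊥) ⊗ ((p1⊥ ⊗ p0⊥) ⊗ (p1⊥ ⊗ p0⊥)))
  [⊗]  ⊢ p1, p1, (p1⊥ ⊗ p1⊥)
    [Ax]  ⊢ p1, p1⊥
    [Ax]  ⊢ p1, p1⊥
  [⊗]  ⊢ p1, p0, p1, p0, ((p1⊥ ⊗ p0⊥) ⊗ (p1⊥ ⊗ p0⊥))
    [⊗]  ⊢ p1, p0, (p1⊥ ⊗ p0⊥)
      [Ax]  ⊢ p1, p1⊥
      [Ax]  ⊢ p0, p0⊥
    [⊗]  ⊢ p1, p0, (p1⊥ ⊗ p0⊥)
      [Ax]  ⊢ p1, p1⊥
      [Ax]  ⊢ p0, p0⊥

Result: YES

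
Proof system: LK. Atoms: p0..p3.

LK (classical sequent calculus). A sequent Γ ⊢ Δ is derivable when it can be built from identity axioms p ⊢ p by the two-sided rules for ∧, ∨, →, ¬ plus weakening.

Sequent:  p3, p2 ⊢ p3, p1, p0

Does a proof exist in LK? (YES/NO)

Proof tree:
[WR] p3, p2 ⊢ p3, p1, p0
  [WR] p3, p2 ⊢ p3, p1
    [WL] p3, p2 ⊢ p3
      [Ax] p3 ⊢ p3

Result: YES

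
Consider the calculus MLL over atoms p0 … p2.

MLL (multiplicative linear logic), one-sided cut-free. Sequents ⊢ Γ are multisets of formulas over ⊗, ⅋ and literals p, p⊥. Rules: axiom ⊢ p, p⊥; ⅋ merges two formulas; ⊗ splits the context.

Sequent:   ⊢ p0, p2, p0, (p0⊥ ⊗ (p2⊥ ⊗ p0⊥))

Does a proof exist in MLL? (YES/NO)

Derivation (root first):
[⊗]  ⊢ p0, p2, p0, (p0⊥ ⊗ (p2⊥ ⊗ p0⊥))
  [Ax]  ⊢ p0, p0⊥
  [⊗]  ⊢ p2, p0, (p2⊥ ⊗ p0⊥)
    [Ax]  ⊢ p2, p2⊥
    [Ax]  ⊢ p0, p0⊥

Result: YES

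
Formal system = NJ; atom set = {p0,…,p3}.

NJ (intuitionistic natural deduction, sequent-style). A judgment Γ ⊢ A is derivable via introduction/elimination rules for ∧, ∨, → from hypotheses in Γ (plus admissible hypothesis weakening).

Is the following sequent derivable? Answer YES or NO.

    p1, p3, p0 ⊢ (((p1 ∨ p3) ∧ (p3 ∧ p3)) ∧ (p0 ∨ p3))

Proof tree:
[∧I] p1, p3, p0 ⊢ (((p1 ∨ p3) ∧ (p3 ∧ p3)) ∧ (p0 ∨ p3))
  [∧I] p1, p3 ⊢ ((p1 ∨ p3) ∧ (p3 ∧ p3))
    [∨I₁] p1 ⊢ (p1 ∨ p3)
      [Ax] p1 ⊢ p1
    [∧I] p3 ⊢ (p3 ∧ p3)
      [Ax] p3 ⊢ p3
      [Ax] p3 ⊢ p3
  [∨I₁] p0 ⊢ (p0 ∨ p3)
    [Ax] p0 ⊢ p0

Result: YES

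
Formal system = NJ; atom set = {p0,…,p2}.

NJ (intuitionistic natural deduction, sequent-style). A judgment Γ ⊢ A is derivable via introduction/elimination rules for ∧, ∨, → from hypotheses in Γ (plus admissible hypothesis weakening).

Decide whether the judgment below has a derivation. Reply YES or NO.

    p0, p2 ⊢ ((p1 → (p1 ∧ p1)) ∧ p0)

Derivation trace:
[Wk] p0, p2 ⊢ ((p1 → (p1 ∧ p1)) ∧ p0)
  [∧I] p0 ⊢ ((p1 → (p1 ∧ p1)) ∧ p0)
    [→I]  ⊢ (p1 → (p1 ∧ p1))
      [∧I] p1 ⊢ (p1 ∧ p1)
        [Ax] p1 ⊢ p1
        [Ax] p1 ⊢ p1
    [Ax] p0 ⊢ p0

Result: YES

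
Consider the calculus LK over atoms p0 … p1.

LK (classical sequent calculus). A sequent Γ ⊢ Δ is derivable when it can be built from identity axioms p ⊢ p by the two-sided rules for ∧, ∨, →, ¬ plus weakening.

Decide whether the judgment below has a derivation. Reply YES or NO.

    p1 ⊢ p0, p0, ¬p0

Derivation (root first):
[WL] p1 ⊢ p0, p0, ¬p0
  [¬R]  ⊢ p0, p0, ¬p0
    [WR] p0 ⊢ p0, p0
      [Ax] p0 ⊢ p0

Result: YES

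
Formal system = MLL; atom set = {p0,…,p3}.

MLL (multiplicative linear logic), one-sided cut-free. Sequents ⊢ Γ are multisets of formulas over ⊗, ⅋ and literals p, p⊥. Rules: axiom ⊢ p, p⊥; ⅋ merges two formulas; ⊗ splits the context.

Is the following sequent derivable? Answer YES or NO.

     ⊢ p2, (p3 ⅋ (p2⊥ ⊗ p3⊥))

Derivation trace:
[⅋]  ⊢ p2, (p3 ⅋ (p2⊥ ⊗ p3⊥))
  [⊗]  ⊢ p2, p3, (p2⊥ ⊗ p3⊥)
    [Ax]  ⊢ p2, p2⊥
    [Ax]  ⊢ p3, p3⊥

Result: YES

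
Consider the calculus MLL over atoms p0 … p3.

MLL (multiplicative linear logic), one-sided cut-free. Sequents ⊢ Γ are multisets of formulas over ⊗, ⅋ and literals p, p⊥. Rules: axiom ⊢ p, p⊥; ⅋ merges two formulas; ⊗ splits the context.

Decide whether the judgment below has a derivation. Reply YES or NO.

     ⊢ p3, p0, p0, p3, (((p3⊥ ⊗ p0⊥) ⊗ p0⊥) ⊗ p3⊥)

Derivation (root first):
[⊗]  ⊢ p3, p0, p0, p3, (((p3⊥ ⊗ p0⊥) ⊗ p0⊥) ⊗ p3⊥)
  [⊗]  ⊢ p3, p0, p0, ((p3⊥ ⊗ p0⊥) ⊗ p0⊥)
    [⊗]  ⊢ p3, p0, (p3⊥ ⊗ p0⊥)
      [Ax]  ⊢ p3, p3⊥
      [Ax]  ⊢ p0, p0⊥
    [Ax]  ⊢ p0, p0⊥
  [Ax]  ⊢ p3, p3⊥

Result: YES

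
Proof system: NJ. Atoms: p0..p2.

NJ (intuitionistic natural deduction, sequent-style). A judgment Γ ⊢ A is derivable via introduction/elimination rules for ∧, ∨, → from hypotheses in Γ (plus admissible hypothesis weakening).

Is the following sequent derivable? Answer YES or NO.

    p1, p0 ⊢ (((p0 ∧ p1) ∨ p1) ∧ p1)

Derivation trace:
[∧I] p1, p0 ⊢ (((p0 ∧ p1) ∨ p1) ∧ p1)
  [∨I₁] p1, p0 ⊢ ((p0 ∧ p1) ∨ p1)
    [∧I] p1, p0 ⊢ (p0 ∧ p1)
      [Ax] p0 ⊢ p0
      [Ax] p1 ⊢ p1
  [Ax] p1 ⊢ p1

Result: YES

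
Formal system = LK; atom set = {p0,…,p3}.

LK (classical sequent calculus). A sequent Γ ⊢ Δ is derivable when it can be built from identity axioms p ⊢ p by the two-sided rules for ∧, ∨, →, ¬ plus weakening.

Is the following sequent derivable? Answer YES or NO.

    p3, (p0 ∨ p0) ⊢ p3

Derivation trace:
[∨L] p3, (p0 ∨ p0) ⊢ p3
  [WL] p3, p0 ⊢ p3, p3
    [WR] p3 ⊢ p3, p3
      [Ax] p3 ⊢ p3
  [WL] p3, p0 ⊢ p3, p3
    [WR] p3 ⊢ p3, p3
      [Ax] p3 ⊢ p3

Result: YES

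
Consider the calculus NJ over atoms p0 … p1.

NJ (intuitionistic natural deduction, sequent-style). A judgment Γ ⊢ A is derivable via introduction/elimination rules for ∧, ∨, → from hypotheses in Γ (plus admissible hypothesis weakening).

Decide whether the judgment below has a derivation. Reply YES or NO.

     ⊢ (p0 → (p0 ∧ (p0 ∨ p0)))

Derivation (root first):
[→I]  ⊢ (p0 → (p0 ∧ (p0 ∨ p0)))
  [∧I] p0 ⊢ (p0 ∧ (p0 ∨ p0))
    [Ax] p0 ⊢ p0
    [∨I₁] p0 ⊢ (p0 ∨ p0)
      [Ax] p0 ⊢ p0

Result: YES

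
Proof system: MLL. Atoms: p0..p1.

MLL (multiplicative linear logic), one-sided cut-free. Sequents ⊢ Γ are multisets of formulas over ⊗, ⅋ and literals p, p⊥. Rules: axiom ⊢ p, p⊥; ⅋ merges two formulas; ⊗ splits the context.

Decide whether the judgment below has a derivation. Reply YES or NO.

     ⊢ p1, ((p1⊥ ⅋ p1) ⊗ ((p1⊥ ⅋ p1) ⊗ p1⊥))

Proof tree:
[⊗]  ⊢ p1, ((p1⊥ ⅋ p1) ⊗ ((p1⊥ ⅋ p1) ⊗ p1⊥))
  [⅋]  ⊢ (p1⊥ ⅋ p1)
    [Ax]  ⊢ p1, p1⊥
  [⊗]  ⊢ p1, ((p1⊥ ⅋ p1) ⊗ p1⊥)
    [⅋]  ⊢ (p1⊥ ⅋ p1)
      [Ax]  ⊢ p1, p1⊥
    [Ax]  ⊢ p1, p1⊥

Result: YES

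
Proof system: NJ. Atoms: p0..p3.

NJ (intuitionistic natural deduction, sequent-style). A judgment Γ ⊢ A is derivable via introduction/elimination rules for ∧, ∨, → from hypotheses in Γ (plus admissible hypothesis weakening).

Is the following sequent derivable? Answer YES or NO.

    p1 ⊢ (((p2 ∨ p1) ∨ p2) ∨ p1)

Derivation (root first):
[∨I₁] p1 ⊢ (((p2 ∨ p1) ∨ p2) ∨ p1)
  [∨I₁] p1 ⊢ ((p2 ∨ p1) ∨ p2)
    [∨I₂] p1 ⊢ (p2 ∨ p1)
      [Ax] p1 ⊢ p1

Result: YES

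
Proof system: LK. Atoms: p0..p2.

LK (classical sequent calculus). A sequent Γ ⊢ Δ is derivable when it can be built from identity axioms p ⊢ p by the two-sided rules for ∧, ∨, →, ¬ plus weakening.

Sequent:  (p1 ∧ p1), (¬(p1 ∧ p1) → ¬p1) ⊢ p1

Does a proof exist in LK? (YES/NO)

Derivation trace:
[→L] (p1 ∧ p1), (¬(p1 ∧ p1) → ¬p1) ⊢ p1
  [¬R]  ⊢ p1, ¬(p1 ∧ p1)
    [∧L] (p1 ∧ p1) ⊢ p1
      [WL] p1, p1 ⊢ p1
        [Ax] p1 ⊢ p1
  [¬L] (p1 ∧ p1), ¬p1 ⊢ 
    [∧L] (p1 ∧ p1) ⊢ p1
      [WL] p1, p1 ⊢ p1
        [Ax] p1 ⊢ p1

Result: YES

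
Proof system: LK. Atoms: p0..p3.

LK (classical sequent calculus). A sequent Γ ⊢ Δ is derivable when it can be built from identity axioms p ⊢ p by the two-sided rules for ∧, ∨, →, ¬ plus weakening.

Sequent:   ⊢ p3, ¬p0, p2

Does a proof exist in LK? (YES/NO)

Search for a countermodel by truth-table:
  v=0000: Γ:[] Δ:[p3=F, ¬p0=T, p2=F] refutes=False
  v=0001: Γ:[] Δ:[p3=T, ¬p0=T, p2=F] refutes=False
  v=0010: Γ:[] Δ:[p3=F, ¬p0=T, p2=T] refutes=False
  v=0011: Γ:[] Δ:[p3=T, ¬p0=T, p2=T] refutes=False
  v=0100: Γ:[] Δ:[p3=F, ¬p0=T, p2=F] refutes=False
  v=0101: Γ:[] Δ:[p3=T, ¬p0=T, p2=F] refutes=False
  v=0110: Γ:[] Δ:[p3=F, ¬p0=T, p2=T] refutes=False
  v=0111: Γ:[] Δ:[p3=T, ¬p0=T, p2=T] refutes=False
  v=1000: Γ:[] Δ:[p3=F, ¬p0=F, p2=F] refutes=True  ← countermodel

Result: NO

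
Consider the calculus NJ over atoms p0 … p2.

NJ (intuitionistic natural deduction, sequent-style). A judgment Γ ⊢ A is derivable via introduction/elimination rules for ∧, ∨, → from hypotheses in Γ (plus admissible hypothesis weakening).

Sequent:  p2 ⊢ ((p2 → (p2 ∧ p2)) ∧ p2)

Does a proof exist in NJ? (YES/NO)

Derivation (root first):
[∧I] p2 ⊢ ((p2 → (p2 ∧ p2)) ∧ p2)
  [→I]  ⊢ (p2 → (p2 ∧ p2))
    [∧I] p2 ⊢ (p2 ∧ p2)
      [Ax] p2 ⊢ p2
      [Ax] p2 ⊢ p2
  [Ax] p2 ⊢ p2

Result: YES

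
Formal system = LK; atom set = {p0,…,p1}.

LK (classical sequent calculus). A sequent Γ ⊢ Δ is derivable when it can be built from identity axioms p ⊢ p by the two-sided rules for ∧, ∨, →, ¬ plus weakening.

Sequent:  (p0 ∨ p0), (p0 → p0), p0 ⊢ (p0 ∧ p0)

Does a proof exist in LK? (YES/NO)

Proof tree:
[WL] (p0 ∨ p0), (p0 → p0), p0 ⊢ (p0 ∧ p0)
  [→L] (p0 ∨ p0), (p0 → p0) ⊢ (p0 ∧ p0)
    [∨L] (p0 ∨ p0) ⊢ p0
      [Ax] p0 ⊢ p0
      [Ax] p0 ⊢ p0
    [∧R] p0 ⊢ (p0 ∧ p0)
      [Ax] p0 ⊢ p0
      [Ax] p0 ⊢ p0

Result: YES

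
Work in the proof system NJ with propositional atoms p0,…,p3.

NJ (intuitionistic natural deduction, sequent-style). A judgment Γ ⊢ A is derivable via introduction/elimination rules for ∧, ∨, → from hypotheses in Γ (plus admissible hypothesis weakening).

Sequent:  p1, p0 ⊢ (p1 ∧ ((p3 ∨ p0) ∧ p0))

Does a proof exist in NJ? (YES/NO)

Derivation trace:
[∧I] p1, p0 ⊢ (p1 ∧ ((p3 ∨ p0) ∧ p0))
  [Ax] p1 ⊢ p1
  [∧I] p0 ⊢ ((p3 ∨ p0) ∧ p0)
    [∨I₂] p0 ⊢ (p3 ∨ p0)
      [Ax] p0 ⊢ p0
    [Ax] p0 ⊢ p0

Result: YES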